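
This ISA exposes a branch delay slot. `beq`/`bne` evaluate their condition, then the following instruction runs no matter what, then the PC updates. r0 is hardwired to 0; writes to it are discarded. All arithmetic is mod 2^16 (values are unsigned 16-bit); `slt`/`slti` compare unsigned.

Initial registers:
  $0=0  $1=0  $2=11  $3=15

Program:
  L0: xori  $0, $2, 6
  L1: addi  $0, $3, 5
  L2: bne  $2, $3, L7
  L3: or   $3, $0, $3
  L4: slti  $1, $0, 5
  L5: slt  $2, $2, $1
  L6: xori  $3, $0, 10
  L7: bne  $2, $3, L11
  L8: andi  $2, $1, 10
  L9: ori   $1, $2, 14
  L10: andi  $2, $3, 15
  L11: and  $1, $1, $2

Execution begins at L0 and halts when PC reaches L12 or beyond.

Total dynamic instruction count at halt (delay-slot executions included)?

7

PC=0  xori  $0, $2, 6        | $0=0 $1=0 $2=11 $3=15
PC=1  addi  $0, $3, 5        | $0=0 $1=0 $2=11 $3=15
PC=2  bne  $2, $3, L7        | $0=0 $1=0 $2=11 $3=15  [TAKEN]
PC=3  or   $3, $0, $3        | $0=0 $1=0 $2=11 $3=15
PC=7  bne  $2, $3, L11       | $0=0 $1=0 $2=11 $3=15  [TAKEN]
PC=8  andi  $2, $1, 10       | $0=0 $1=0 $2=0 $3=15
PC=11 and  $1, $1, $2        | $0=0 $1=0 $2=0 $3=15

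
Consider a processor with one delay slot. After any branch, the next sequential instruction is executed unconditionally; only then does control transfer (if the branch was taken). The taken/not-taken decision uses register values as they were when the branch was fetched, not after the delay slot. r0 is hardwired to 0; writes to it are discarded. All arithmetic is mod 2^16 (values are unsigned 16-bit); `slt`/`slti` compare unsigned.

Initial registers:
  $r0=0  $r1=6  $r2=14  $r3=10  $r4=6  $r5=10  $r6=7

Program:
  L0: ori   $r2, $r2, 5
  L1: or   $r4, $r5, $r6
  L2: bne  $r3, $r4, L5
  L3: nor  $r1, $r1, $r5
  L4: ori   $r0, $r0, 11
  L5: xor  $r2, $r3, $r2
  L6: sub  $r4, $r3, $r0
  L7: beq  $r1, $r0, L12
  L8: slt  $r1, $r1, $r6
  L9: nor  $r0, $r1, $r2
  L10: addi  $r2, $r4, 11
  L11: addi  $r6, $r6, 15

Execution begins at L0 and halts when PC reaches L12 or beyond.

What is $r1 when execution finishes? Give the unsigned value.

0

#0 ori   $r2, $r2, 5 ; 0/6/15/10/6/10/7
#1 or   $r4, $r5, $r6 ; 0/6/15/10/15/10/7
#2 bne  $r3, $r4, L5 ; 0/6/15/10/15/10/7 ; →target
#3 nor  $r1, $r1, $r5 ; 0/65521/15/10/15/10/7
#5 xor  $r2, $r3, $r2 ; 0/65521/5/10/15/10/7
#6 sub  $r4, $r3, $r0 ; 0/65521/5/10/10/10/7
#7 beq  $r1, $r0, L12 ; 0/65521/5/10/10/10/7 ; →fallthru
#8 slt  $r1, $r1, $r6 ; 0/0/5/10/10/10/7
#9 nor  $r0, $r1, $r2 ; 0/0/5/10/10/10/7
#10 addi  $r2, $r4, 11 ; 0/0/21/10/10/10/7
#11 addi  $r6, $r6, 15 ; 0/0/21/10/10/10/22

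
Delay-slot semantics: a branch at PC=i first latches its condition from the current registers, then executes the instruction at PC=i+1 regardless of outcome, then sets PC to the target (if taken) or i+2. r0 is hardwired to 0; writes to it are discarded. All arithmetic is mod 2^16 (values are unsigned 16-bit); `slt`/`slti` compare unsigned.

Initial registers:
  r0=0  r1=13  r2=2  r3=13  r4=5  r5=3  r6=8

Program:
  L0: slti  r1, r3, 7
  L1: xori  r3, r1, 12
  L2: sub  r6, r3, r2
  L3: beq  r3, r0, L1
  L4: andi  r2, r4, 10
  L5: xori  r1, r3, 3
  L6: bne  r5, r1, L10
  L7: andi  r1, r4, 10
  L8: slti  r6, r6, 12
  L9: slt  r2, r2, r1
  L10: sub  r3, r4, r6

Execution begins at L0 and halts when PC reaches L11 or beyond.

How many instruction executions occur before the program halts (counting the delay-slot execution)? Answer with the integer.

[0] slti  r1, r3, 7  →  {r0:0, r1:0, r2:2, r3:13, r4:5, r5:3, r6:8}
[1] xori  r3, r1, 12  →  {r0:0, r1:0, r2:2, r3:12, r4:5, r5:3, r6:8}
[2] sub  r6, r3, r2  →  {r0:0, r1:0, r2:2, r3:12, r4:5, r5:3, r6:10}
[3] beq  r3, r0, L1  →  {r0:0, r1:0, r2:2, r3:12, r4:5, r5:3, r6:10}  ⟨branch fallthrough⟩
[4] andi  r2, r4, 10  →  {r0:0, r1:0, r2:0, r3:12, r4:5, r5:3, r6:10}
[5] xori  r1, r3, 3  →  {r0:0, r1:15, r2:0, r3:12, r4:5, r5:3, r6:10}
[6] bne  r5, r1, L10  →  {r0:0, r1:15, r2:0, r3:12, r4:5, r5:3, r6:10}  ⟨branch taken⟩
[7] andi  r1, r4, 10  →  {r0:0, r1:0, r2:0, r3:12, r4:5, r5:3, r6:10}
[10] sub  r3, r4, r6  →  {r0:0, r1:0, r2:0, r3:65531, r4:5, r5:3, r6:10}

9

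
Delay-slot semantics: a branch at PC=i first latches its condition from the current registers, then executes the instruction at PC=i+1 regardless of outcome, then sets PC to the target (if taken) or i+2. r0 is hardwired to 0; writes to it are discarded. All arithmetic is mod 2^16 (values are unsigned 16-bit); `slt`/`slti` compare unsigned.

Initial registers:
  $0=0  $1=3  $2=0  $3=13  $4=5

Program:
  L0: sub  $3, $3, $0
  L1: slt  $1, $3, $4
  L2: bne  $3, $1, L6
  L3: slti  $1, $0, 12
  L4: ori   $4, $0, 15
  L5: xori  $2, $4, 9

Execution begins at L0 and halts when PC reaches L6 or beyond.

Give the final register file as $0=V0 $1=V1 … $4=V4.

$0=0 $1=1 $2=0 $3=13 $4=5

  step pc=0: sub  $3, $3, $0  regs=(0,3,0,13,5)
  step pc=1: slt  $1, $3, $4  regs=(0,0,0,13,5)
  step pc=2: bne  $3, $1, L6  cond=T  regs=(0,0,0,13,5)
  step pc=3: slti  $1, $0, 12  regs=(0,1,0,13,5)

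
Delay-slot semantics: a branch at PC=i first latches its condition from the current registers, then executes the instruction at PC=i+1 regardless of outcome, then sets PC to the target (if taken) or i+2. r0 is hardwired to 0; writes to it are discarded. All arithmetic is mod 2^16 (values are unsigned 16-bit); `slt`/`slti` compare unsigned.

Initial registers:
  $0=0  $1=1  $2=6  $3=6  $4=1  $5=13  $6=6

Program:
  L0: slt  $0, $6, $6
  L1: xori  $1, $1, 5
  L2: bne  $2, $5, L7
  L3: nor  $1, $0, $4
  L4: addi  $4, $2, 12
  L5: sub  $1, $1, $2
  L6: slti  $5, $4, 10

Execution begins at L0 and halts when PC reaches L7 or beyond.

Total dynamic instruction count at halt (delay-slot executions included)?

4

#0 slt  $0, $6, $6 ; 0/1/6/6/1/13/6
#1 xori  $1, $1, 5 ; 0/4/6/6/1/13/6
#2 bne  $2, $5, L7 ; 0/4/6/6/1/13/6 ; →target
#3 nor  $1, $0, $4 ; 0/65534/6/6/1/13/6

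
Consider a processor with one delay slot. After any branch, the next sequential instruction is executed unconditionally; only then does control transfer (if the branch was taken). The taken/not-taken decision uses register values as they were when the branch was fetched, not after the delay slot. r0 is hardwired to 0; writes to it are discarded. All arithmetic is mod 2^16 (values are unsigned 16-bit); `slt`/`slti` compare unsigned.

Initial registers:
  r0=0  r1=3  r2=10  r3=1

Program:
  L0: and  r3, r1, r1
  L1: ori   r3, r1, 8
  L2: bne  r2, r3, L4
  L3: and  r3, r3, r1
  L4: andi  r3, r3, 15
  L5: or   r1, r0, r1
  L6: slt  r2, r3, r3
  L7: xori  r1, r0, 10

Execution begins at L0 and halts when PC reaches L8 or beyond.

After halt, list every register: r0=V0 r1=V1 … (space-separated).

[0] and  r3, r1, r1  →  {r0:0, r1:3, r2:10, r3:3}
[1] ori   r3, r1, 8  →  {r0:0, r1:3, r2:10, r3:11}
[2] bne  r2, r3, L4  →  {r0:0, r1:3, r2:10, r3:11}  ⟨branch taken⟩
[3] and  r3, r3, r1  →  {r0:0, r1:3, r2:10, r3:3}
[4] andi  r3, r3, 15  →  {r0:0, r1:3, r2:10, r3:3}
[5] or   r1, r0, r1  →  {r0:0, r1:3, r2:10, r3:3}
[6] slt  r2, r3, r3  →  {r0:0, r1:3, r2:0, r3:3}
[7] xori  r1, r0, 10  →  {r0:0, r1:10, r2:0, r3:3}

r0=0 r1=10 r2=0 r3=3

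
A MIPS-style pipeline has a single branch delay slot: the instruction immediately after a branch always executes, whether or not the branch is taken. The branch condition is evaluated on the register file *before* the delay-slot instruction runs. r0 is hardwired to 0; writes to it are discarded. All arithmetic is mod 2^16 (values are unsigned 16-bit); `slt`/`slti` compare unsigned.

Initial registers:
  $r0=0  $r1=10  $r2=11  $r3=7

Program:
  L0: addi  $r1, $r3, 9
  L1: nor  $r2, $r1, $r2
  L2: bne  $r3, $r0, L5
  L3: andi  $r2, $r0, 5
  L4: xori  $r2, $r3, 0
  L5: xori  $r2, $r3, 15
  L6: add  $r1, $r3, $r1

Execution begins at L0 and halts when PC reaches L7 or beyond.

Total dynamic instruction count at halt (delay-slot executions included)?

[0] addi  $r1, $r3, 9  →  {$r0:0, $r1:16, $r2:11, $r3:7}
[1] nor  $r2, $r1, $r2  →  {$r0:0, $r1:16, $r2:65508, $r3:7}
[2] bne  $r3, $r0, L5  →  {$r0:0, $r1:16, $r2:65508, $r3:7}  ⟨branch taken⟩
[3] andi  $r2, $r0, 5  →  {$r0:0, $r1:16, $r2:0, $r3:7}
[5] xori  $r2, $r3, 15  →  {$r0:0, $r1:16, $r2:8, $r3:7}
[6] add  $r1, $r3, $r1  →  {$r0:0, $r1:23, $r2:8, $r3:7}

6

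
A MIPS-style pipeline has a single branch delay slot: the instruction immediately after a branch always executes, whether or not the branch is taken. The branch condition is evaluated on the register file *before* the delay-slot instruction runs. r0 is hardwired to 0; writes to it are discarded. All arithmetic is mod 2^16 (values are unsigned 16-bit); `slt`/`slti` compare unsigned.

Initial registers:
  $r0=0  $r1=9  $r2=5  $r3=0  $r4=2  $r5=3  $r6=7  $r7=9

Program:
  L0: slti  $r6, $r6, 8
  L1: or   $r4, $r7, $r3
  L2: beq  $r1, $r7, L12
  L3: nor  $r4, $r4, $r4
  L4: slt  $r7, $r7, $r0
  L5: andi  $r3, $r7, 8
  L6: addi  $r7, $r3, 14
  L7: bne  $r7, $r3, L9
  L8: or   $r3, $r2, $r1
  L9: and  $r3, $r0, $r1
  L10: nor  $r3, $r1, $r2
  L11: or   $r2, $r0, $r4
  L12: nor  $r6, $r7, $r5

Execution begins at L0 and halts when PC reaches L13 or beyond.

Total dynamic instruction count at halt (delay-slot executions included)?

[0] slti  $r6, $r6, 8  →  {$r0:0, $r1:9, $r2:5, $r3:0, $r4:2, $r5:3, $r6:1, $r7:9}
[1] or   $r4, $r7, $r3  →  {$r0:0, $r1:9, $r2:5, $r3:0, $r4:9, $r5:3, $r6:1, $r7:9}
[2] beq  $r1, $r7, L12  →  {$r0:0, $r1:9, $r2:5, $r3:0, $r4:9, $r5:3, $r6:1, $r7:9}  ⟨branch taken⟩
[3] nor  $r4, $r4, $r4  →  {$r0:0, $r1:9, $r2:5, $r3:0, $r4:65526, $r5:3, $r6:1, $r7:9}
[12] nor  $r6, $r7, $r5  →  {$r0:0, $r1:9, $r2:5, $r3:0, $r4:65526, $r5:3, $r6:65524, $r7:9}

5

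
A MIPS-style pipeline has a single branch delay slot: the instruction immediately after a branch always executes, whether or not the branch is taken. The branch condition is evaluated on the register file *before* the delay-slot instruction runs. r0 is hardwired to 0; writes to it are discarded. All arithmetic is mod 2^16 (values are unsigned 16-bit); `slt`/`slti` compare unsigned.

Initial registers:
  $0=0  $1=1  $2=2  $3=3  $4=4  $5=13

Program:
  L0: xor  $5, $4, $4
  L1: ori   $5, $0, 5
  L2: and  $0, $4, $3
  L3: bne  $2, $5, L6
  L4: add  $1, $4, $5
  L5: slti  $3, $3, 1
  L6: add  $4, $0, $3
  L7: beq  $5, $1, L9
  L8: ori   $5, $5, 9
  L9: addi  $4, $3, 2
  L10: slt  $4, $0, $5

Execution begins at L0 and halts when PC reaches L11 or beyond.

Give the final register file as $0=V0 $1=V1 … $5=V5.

$0=0 $1=9 $2=2 $3=3 $4=1 $5=13

  step pc=0: xor  $5, $4, $4  regs=(0,1,2,3,4,0)
  step pc=1: ori   $5, $0, 5  regs=(0,1,2,3,4,5)
  step pc=2: and  $0, $4, $3  regs=(0,1,2,3,4,5)
  step pc=3: bne  $2, $5, L6  cond=T  regs=(0,1,2,3,4,5)
  step pc=4: add  $1, $4, $5  regs=(0,9,2,3,4,5)
  step pc=6: add  $4, $0, $3  regs=(0,9,2,3,3,5)
  step pc=7: beq  $5, $1, L9  cond=F  regs=(0,9,2,3,3,5)
  step pc=8: ori   $5, $5, 9  regs=(0,9,2,3,3,13)
  step pc=9: addi  $4, $3, 2  regs=(0,9,2,3,5,13)
  step pc=10: slt  $4, $0, $5  regs=(0,9,2,3,1,13)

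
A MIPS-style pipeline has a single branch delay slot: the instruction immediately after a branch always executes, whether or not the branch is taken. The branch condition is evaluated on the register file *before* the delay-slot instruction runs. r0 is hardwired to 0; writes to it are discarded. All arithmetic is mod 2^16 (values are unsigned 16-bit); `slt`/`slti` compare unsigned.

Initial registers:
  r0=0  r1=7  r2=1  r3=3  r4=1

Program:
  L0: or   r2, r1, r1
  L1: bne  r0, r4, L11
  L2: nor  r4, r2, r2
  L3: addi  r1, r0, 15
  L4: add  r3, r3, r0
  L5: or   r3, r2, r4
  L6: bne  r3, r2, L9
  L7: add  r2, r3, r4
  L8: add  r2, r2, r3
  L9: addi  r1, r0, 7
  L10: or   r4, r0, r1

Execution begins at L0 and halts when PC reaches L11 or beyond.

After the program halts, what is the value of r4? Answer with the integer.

65528

#0 or   r2, r1, r1 ; 0/7/7/3/1
#1 bne  r0, r4, L11 ; 0/7/7/3/1 ; →target
#2 nor  r4, r2, r2 ; 0/7/7/3/65528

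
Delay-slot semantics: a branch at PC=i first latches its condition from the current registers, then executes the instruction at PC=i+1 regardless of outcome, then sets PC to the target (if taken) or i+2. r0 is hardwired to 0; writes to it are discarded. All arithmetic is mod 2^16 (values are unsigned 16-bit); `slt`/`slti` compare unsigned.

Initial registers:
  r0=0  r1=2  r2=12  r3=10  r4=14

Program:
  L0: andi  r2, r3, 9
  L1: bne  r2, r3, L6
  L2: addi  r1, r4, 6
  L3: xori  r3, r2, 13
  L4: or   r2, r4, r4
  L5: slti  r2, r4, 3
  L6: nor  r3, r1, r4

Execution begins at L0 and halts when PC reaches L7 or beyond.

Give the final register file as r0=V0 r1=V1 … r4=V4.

[0] andi  r2, r3, 9  →  {r0:0, r1:2, r2:8, r3:10, r4:14}
[1] bne  r2, r3, L6  →  {r0:0, r1:2, r2:8, r3:10, r4:14}  ⟨branch taken⟩
[2] addi  r1, r4, 6  →  {r0:0, r1:20, r2:8, r3:10, r4:14}
[6] nor  r3, r1, r4  →  {r0:0, r1:20, r2:8, r3:65505, r4:14}

r0=0 r1=20 r2=8 r3=65505 r4=14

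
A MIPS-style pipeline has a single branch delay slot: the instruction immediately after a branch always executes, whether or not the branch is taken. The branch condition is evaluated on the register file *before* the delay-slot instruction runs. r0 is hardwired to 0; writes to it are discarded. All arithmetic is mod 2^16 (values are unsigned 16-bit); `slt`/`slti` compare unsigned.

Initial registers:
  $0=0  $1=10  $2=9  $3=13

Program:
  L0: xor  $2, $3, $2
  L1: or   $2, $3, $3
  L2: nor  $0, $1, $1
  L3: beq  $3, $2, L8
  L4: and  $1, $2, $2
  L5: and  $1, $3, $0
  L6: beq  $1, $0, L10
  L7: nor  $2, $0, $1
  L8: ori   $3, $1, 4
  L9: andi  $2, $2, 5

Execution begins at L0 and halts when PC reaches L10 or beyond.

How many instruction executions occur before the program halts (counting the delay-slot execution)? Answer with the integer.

PC=0  xor  $2, $3, $2        | $0=0 $1=10 $2=4 $3=13
PC=1  or   $2, $3, $3        | $0=0 $1=10 $2=13 $3=13
PC=2  nor  $0, $1, $1        | $0=0 $1=10 $2=13 $3=13
PC=3  beq  $3, $2, L8        | $0=0 $1=10 $2=13 $3=13  [TAKEN]
PC=4  and  $1, $2, $2        | $0=0 $1=13 $2=13 $3=13
PC=8  ori   $3, $1, 4        | $0=0 $1=13 $2=13 $3=13
PC=9  andi  $2, $2, 5        | $0=0 $1=13 $2=5 $3=13

7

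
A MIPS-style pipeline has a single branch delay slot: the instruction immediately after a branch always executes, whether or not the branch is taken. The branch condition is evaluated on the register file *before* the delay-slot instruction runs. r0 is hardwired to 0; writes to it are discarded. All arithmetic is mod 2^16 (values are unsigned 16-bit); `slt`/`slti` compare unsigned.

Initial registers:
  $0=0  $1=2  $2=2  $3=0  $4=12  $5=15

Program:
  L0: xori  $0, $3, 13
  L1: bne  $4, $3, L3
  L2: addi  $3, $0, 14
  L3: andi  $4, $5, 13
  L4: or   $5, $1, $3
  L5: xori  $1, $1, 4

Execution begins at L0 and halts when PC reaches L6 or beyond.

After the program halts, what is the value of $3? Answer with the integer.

#0 xori  $0, $3, 13 ; 0/2/2/0/12/15
#1 bne  $4, $3, L3 ; 0/2/2/0/12/15 ; →target
#2 addi  $3, $0, 14 ; 0/2/2/14/12/15
#3 andi  $4, $5, 13 ; 0/2/2/14/13/15
#4 or   $5, $1, $3 ; 0/2/2/14/13/14
#5 xori  $1, $1, 4 ; 0/6/2/14/13/14

14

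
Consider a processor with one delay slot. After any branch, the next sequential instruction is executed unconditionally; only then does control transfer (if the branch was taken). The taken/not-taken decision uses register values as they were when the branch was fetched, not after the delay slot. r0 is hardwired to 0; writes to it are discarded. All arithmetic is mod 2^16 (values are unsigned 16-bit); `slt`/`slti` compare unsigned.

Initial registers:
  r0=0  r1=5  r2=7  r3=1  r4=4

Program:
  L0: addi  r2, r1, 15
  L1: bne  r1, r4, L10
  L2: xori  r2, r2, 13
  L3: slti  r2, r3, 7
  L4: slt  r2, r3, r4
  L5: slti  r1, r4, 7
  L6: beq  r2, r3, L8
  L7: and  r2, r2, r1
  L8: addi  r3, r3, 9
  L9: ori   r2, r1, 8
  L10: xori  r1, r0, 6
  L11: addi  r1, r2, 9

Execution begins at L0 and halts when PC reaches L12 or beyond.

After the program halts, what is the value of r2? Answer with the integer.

25

#0 addi  r2, r1, 15 ; 0/5/20/1/4
#1 bne  r1, r4, L10 ; 0/5/20/1/4 ; →target
#2 xori  r2, r2, 13 ; 0/5/25/1/4
#10 xori  r1, r0, 6 ; 0/6/25/1/4
#11 addi  r1, r2, 9 ; 0/34/25/1/4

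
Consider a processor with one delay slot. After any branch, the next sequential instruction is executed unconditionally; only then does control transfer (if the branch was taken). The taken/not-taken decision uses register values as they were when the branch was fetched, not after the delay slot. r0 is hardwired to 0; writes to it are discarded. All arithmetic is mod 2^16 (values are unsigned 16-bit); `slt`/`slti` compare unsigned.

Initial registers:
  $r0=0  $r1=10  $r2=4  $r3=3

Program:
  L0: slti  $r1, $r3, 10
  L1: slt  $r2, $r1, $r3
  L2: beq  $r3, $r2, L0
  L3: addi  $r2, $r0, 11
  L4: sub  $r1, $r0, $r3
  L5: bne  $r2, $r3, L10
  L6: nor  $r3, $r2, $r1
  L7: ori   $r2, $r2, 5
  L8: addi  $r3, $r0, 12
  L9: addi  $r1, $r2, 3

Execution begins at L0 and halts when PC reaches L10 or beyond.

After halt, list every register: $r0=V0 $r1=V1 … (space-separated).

  step pc=0: slti  $r1, $r3, 10  regs=(0,1,4,3)
  step pc=1: slt  $r2, $r1, $r3  regs=(0,1,1,3)
  step pc=2: beq  $r3, $r2, L0  cond=F  regs=(0,1,1,3)
  step pc=3: addi  $r2, $r0, 11  regs=(0,1,11,3)
  step pc=4: sub  $r1, $r0, $r3  regs=(0,65533,11,3)
  step pc=5: bne  $r2, $r3, L10  cond=T  regs=(0,65533,11,3)
  step pc=6: nor  $r3, $r2, $r1  regs=(0,65533,11,0)

$r0=0 $r1=65533 $r2=11 $r3=0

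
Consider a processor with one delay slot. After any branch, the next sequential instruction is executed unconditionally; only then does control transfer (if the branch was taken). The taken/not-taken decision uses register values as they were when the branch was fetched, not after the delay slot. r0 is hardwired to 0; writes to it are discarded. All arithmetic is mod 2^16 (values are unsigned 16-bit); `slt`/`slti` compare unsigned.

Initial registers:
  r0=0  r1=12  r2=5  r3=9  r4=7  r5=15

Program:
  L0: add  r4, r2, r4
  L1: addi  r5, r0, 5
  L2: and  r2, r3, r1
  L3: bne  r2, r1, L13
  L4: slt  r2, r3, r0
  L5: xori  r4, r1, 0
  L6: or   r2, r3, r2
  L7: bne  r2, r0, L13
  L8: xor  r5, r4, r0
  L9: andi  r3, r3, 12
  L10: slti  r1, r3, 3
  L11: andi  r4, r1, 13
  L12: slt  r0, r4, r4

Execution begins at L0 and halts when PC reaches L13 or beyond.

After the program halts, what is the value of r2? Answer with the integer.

0

#0 add  r4, r2, r4 ; 0/12/5/9/12/15
#1 addi  r5, r0, 5 ; 0/12/5/9/12/5
#2 and  r2, r3, r1 ; 0/12/8/9/12/5
#3 bne  r2, r1, L13 ; 0/12/8/9/12/5 ; →target
#4 slt  r2, r3, r0 ; 0/12/0/9/12/5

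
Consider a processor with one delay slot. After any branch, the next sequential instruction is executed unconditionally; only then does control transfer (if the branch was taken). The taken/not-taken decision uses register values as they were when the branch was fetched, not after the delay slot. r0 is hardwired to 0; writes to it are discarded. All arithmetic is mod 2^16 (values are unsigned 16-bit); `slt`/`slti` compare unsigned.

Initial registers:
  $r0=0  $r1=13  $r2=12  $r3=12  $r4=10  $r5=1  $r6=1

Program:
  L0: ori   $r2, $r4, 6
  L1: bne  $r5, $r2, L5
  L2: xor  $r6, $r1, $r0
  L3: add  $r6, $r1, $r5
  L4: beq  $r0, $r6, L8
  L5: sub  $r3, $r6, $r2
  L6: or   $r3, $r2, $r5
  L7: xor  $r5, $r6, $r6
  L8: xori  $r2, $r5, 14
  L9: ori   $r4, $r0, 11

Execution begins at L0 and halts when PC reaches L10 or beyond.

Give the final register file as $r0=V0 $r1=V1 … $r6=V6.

$r0=0 $r1=13 $r2=14 $r3=15 $r4=11 $r5=0 $r6=13

[0] ori   $r2, $r4, 6  →  {$r0:0, $r1:13, $r2:14, $r3:12, $r4:10, $r5:1, $r6:1}
[1] bne  $r5, $r2, L5  →  {$r0:0, $r1:13, $r2:14, $r3:12, $r4:10, $r5:1, $r6:1}  ⟨branch taken⟩
[2] xor  $r6, $r1, $r0  →  {$r0:0, $r1:13, $r2:14, $r3:12, $r4:10, $r5:1, $r6:13}
[5] sub  $r3, $r6, $r2  →  {$r0:0, $r1:13, $r2:14, $r3:65535, $r4:10, $r5:1, $r6:13}
[6] or   $r3, $r2, $r5  →  {$r0:0, $r1:13, $r2:14, $r3:15, $r4:10, $r5:1, $r6:13}
[7] xor  $r5, $r6, $r6  →  {$r0:0, $r1:13, $r2:14, $r3:15, $r4:10, $r5:0, $r6:13}
[8] xori  $r2, $r5, 14  →  {$r0:0, $r1:13, $r2:14, $r3:15, $r4:10, $r5:0, $r6:13}
[9] ori   $r4, $r0, 11  →  {$r0:0, $r1:13, $r2:14, $r3:15, $r4:11, $r5:0, $r6:13}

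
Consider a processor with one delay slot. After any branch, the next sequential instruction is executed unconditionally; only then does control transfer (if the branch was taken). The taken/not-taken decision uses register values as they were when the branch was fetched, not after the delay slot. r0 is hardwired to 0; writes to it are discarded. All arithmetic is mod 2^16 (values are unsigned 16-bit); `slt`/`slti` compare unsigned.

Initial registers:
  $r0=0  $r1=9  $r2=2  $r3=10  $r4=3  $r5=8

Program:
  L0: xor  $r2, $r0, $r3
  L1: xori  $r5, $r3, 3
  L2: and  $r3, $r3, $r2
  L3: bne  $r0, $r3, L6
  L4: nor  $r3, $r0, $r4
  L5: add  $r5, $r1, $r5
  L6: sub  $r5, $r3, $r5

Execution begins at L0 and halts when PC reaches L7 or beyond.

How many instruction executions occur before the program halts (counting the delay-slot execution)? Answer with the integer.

6

PC=0  xor  $r2, $r0, $r3     | $r0=0 $r1=9 $r2=10 $r3=10 $r4=3 $r5=8
PC=1  xori  $r5, $r3, 3      | $r0=0 $r1=9 $r2=10 $r3=10 $r4=3 $r5=9
PC=2  and  $r3, $r3, $r2     | $r0=0 $r1=9 $r2=10 $r3=10 $r4=3 $r5=9
PC=3  bne  $r0, $r3, L6      | $r0=0 $r1=9 $r2=10 $r3=10 $r4=3 $r5=9  [TAKEN]
PC=4  nor  $r3, $r0, $r4     | $r0=0 $r1=9 $r2=10 $r3=65532 $r4=3 $r5=9
PC=6  sub  $r5, $r3, $r5     | $r0=0 $r1=9 $r2=10 $r3=65532 $r4=3 $r5=65523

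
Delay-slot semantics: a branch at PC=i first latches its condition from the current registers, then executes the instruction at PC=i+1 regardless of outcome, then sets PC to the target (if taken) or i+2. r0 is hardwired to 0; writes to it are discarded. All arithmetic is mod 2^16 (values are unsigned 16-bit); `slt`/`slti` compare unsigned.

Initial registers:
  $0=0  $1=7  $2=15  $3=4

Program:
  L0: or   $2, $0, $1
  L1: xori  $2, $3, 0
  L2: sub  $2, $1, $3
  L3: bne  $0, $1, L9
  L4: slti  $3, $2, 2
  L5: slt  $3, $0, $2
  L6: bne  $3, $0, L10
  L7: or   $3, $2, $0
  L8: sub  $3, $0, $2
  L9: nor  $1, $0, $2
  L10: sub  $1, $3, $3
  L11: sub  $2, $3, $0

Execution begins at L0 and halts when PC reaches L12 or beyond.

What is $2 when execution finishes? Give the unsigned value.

PC=0  or   $2, $0, $1        | $0=0 $1=7 $2=7 $3=4
PC=1  xori  $2, $3, 0        | $0=0 $1=7 $2=4 $3=4
PC=2  sub  $2, $1, $3        | $0=0 $1=7 $2=3 $3=4
PC=3  bne  $0, $1, L9        | $0=0 $1=7 $2=3 $3=4  [TAKEN]
PC=4  slti  $3, $2, 2        | $0=0 $1=7 $2=3 $3=0
PC=9  nor  $1, $0, $2        | $0=0 $1=65532 $2=3 $3=0
PC=10 sub  $1, $3, $3        | $0=0 $1=0 $2=3 $3=0
PC=11 sub  $2, $3, $0        | $0=0 $1=0 $2=0 $3=0

0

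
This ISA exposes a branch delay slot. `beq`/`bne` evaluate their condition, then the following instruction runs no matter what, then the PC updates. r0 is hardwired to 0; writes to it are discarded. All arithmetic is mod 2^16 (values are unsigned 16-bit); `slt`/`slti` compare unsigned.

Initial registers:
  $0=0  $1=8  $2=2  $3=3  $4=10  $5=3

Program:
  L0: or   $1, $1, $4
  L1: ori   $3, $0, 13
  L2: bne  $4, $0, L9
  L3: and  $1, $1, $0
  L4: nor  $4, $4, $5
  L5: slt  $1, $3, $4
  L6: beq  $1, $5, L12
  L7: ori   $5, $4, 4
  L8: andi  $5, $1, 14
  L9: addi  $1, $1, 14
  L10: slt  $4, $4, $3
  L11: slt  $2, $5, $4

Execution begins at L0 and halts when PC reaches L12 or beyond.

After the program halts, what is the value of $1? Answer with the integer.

14

PC=0  or   $1, $1, $4        | $0=0 $1=10 $2=2 $3=3 $4=10 $5=3
PC=1  ori   $3, $0, 13       | $0=0 $1=10 $2=2 $3=13 $4=10 $5=3
PC=2  bne  $4, $0, L9        | $0=0 $1=10 $2=2 $3=13 $4=10 $5=3  [TAKEN]
PC=3  and  $1, $1, $0        | $0=0 $1=0 $2=2 $3=13 $4=10 $5=3
PC=9  addi  $1, $1, 14       | $0=0 $1=14 $2=2 $3=13 $4=10 $5=3
PC=10 slt  $4, $4, $3        | $0=0 $1=14 $2=2 $3=13 $4=1 $5=3
PC=11 slt  $2, $5, $4        | $0=0 $1=14 $2=0 $3=13 $4=1 $5=3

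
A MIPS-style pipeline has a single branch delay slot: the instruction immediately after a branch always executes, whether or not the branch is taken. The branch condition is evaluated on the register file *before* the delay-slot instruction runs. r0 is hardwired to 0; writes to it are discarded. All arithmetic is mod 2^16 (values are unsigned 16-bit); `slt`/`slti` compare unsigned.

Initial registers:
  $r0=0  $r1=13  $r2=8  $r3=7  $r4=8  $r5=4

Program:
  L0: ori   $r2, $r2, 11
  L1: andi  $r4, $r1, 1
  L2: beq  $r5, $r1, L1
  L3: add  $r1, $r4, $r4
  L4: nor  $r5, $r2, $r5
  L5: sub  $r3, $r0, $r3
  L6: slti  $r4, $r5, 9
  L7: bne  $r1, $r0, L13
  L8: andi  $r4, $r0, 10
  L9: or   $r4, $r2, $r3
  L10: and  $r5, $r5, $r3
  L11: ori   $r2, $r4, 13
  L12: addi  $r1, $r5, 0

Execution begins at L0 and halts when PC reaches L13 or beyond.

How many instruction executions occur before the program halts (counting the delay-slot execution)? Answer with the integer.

9

#0 ori   $r2, $r2, 11 ; 0/13/11/7/8/4
#1 andi  $r4, $r1, 1 ; 0/13/11/7/1/4
#2 beq  $r5, $r1, L1 ; 0/13/11/7/1/4 ; →fallthru
#3 add  $r1, $r4, $r4 ; 0/2/11/7/1/4
#4 nor  $r5, $r2, $r5 ; 0/2/11/7/1/65520
#5 sub  $r3, $r0, $r3 ; 0/2/11/65529/1/65520
#6 slti  $r4, $r5, 9 ; 0/2/11/65529/0/65520
#7 bne  $r1, $r0, L13 ; 0/2/11/65529/0/65520 ; →target
#8 andi  $r4, $r0, 10 ; 0/2/11/65529/0/65520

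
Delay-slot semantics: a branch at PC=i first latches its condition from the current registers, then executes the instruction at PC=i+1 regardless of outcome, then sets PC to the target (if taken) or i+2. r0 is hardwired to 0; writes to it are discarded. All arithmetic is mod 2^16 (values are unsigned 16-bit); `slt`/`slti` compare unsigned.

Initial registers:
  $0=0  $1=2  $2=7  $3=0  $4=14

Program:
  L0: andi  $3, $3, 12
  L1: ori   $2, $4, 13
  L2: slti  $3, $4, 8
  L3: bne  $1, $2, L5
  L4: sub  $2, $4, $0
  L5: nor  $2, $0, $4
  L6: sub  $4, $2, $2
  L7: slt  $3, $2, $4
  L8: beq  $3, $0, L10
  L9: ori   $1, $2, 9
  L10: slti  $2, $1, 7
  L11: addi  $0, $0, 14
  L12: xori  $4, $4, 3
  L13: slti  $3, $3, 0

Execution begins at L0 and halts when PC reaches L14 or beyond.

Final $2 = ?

PC=0  andi  $3, $3, 12       | $0=0 $1=2 $2=7 $3=0 $4=14
PC=1  ori   $2, $4, 13       | $0=0 $1=2 $2=15 $3=0 $4=14
PC=2  slti  $3, $4, 8        | $0=0 $1=2 $2=15 $3=0 $4=14
PC=3  bne  $1, $2, L5        | $0=0 $1=2 $2=15 $3=0 $4=14  [TAKEN]
PC=4  sub  $2, $4, $0        | $0=0 $1=2 $2=14 $3=0 $4=14
PC=5  nor  $2, $0, $4        | $0=0 $1=2 $2=65521 $3=0 $4=14
PC=6  sub  $4, $2, $2        | $0=0 $1=2 $2=65521 $3=0 $4=0
PC=7  slt  $3, $2, $4        | $0=0 $1=2 $2=65521 $3=0 $4=0
PC=8  beq  $3, $0, L10       | $0=0 $1=2 $2=65521 $3=0 $4=0  [TAKEN]
PC=9  ori   $1, $2, 9        | $0=0 $1=65529 $2=65521 $3=0 $4=0
PC=10 slti  $2, $1, 7        | $0=0 $1=65529 $2=0 $3=0 $4=0
PC=11 addi  $0, $0, 14       | $0=0 $1=65529 $2=0 $3=0 $4=0
PC=12 xori  $4, $4, 3        | $0=0 $1=65529 $2=0 $3=0 $4=3
PC=13 slti  $3, $3, 0        | $0=0 $1=65529 $2=0 $3=0 $4=3

0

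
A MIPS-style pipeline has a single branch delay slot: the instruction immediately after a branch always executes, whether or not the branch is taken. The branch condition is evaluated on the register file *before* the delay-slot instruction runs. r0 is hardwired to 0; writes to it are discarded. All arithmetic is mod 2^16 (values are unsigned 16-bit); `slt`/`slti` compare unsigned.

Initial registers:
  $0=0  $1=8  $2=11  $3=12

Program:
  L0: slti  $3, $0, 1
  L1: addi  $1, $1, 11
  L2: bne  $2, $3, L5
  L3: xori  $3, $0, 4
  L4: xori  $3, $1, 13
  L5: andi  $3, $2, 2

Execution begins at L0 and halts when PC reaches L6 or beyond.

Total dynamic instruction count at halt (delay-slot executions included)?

  step pc=0: slti  $3, $0, 1  regs=(0,8,11,1)
  step pc=1: addi  $1, $1, 11  regs=(0,19,11,1)
  step pc=2: bne  $2, $3, L5  cond=T  regs=(0,19,11,1)
  step pc=3: xori  $3, $0, 4  regs=(0,19,11,4)
  step pc=5: andi  $3, $2, 2  regs=(0,19,11,2)

5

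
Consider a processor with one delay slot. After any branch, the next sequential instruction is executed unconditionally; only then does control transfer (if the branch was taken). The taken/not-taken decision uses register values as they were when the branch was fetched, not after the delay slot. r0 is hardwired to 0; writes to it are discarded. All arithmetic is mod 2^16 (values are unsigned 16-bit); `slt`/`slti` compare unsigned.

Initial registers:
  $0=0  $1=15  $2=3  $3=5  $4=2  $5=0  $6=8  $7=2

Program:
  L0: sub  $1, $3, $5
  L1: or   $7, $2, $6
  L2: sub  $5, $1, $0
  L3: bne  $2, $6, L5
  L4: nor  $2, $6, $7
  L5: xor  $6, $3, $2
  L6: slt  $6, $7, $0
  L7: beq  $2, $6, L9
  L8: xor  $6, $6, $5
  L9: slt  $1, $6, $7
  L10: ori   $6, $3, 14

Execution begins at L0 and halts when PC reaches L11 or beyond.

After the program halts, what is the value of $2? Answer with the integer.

[0] sub  $1, $3, $5  →  {$0:0, $1:5, $2:3, $3:5, $4:2, $5:0, $6:8, $7:2}
[1] or   $7, $2, $6  →  {$0:0, $1:5, $2:3, $3:5, $4:2, $5:0, $6:8, $7:11}
[2] sub  $5, $1, $0  →  {$0:0, $1:5, $2:3, $3:5, $4:2, $5:5, $6:8, $7:11}
[3] bne  $2, $6, L5  →  {$0:0, $1:5, $2:3, $3:5, $4:2, $5:5, $6:8, $7:11}  ⟨branch taken⟩
[4] nor  $2, $6, $7  →  {$0:0, $1:5, $2:65524, $3:5, $4:2, $5:5, $6:8, $7:11}
[5] xor  $6, $3, $2  →  {$0:0, $1:5, $2:65524, $3:5, $4:2, $5:5, $6:65521, $7:11}
[6] slt  $6, $7, $0  →  {$0:0, $1:5, $2:65524, $3:5, $4:2, $5:5, $6:0, $7:11}
[7] beq  $2, $6, L9  →  {$0:0, $1:5, $2:65524, $3:5, $4:2, $5:5, $6:0, $7:11}  ⟨branch fallthrough⟩
[8] xor  $6, $6, $5  →  {$0:0, $1:5, $2:65524, $3:5, $4:2, $5:5, $6:5, $7:11}
[9] slt  $1, $6, $7  →  {$0:0, $1:1, $2:65524, $3:5, $4:2, $5:5, $6:5, $7:11}
[10] ori   $6, $3, 14  →  {$0:0, $1:1, $2:65524, $3:5, $4:2, $5:5, $6:15, $7:11}

65524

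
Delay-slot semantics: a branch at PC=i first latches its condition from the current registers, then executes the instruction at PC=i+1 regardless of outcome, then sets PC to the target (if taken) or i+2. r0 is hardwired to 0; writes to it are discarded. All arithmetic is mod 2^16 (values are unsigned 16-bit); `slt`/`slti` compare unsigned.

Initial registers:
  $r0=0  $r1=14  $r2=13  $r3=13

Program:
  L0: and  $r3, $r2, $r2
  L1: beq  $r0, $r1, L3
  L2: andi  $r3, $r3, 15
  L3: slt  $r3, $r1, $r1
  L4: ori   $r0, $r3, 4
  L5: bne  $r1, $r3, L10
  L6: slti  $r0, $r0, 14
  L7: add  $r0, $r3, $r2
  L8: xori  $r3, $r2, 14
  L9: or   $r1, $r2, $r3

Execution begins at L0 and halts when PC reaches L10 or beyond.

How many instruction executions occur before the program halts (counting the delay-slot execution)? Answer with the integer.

7

  step pc=0: and  $r3, $r2, $r2  regs=(0,14,13,13)
  step pc=1: beq  $r0, $r1, L3  cond=F  regs=(0,14,13,13)
  step pc=2: andi  $r3, $r3, 15  regs=(0,14,13,13)
  step pc=3: slt  $r3, $r1, $r1  regs=(0,14,13,0)
  step pc=4: ori   $r0, $r3, 4  regs=(0,14,13,0)
  step pc=5: bne  $r1, $r3, L10  cond=T  regs=(0,14,13,0)
  step pc=6: slti  $r0, $r0, 14  regs=(0,14,13,0)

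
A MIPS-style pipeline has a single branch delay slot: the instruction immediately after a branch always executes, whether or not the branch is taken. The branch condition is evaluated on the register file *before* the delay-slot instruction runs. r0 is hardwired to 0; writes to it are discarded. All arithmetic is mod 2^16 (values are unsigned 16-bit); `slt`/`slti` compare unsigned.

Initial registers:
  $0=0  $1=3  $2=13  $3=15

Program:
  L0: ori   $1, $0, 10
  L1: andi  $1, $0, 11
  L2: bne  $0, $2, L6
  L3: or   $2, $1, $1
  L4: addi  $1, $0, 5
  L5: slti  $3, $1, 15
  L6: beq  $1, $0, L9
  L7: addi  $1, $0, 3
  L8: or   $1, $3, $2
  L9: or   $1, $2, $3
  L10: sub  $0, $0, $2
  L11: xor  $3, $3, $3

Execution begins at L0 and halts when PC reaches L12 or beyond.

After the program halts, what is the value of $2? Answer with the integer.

0

[0] ori   $1, $0, 10  →  {$0:0, $1:10, $2:13, $3:15}
[1] andi  $1, $0, 11  →  {$0:0, $1:0, $2:13, $3:15}
[2] bne  $0, $2, L6  →  {$0:0, $1:0, $2:13, $3:15}  ⟨branch taken⟩
[3] or   $2, $1, $1  →  {$0:0, $1:0, $2:0, $3:15}
[6] beq  $1, $0, L9  →  {$0:0, $1:0, $2:0, $3:15}  ⟨branch taken⟩
[7] addi  $1, $0, 3  →  {$0:0, $1:3, $2:0, $3:15}
[9] or   $1, $2, $3  →  {$0:0, $1:15, $2:0, $3:15}
[10] sub  $0, $0, $2  →  {$0:0, $1:15, $2:0, $3:15}
[11] xor  $3, $3, $3  →  {$0:0, $1:15, $2:0, $3:0}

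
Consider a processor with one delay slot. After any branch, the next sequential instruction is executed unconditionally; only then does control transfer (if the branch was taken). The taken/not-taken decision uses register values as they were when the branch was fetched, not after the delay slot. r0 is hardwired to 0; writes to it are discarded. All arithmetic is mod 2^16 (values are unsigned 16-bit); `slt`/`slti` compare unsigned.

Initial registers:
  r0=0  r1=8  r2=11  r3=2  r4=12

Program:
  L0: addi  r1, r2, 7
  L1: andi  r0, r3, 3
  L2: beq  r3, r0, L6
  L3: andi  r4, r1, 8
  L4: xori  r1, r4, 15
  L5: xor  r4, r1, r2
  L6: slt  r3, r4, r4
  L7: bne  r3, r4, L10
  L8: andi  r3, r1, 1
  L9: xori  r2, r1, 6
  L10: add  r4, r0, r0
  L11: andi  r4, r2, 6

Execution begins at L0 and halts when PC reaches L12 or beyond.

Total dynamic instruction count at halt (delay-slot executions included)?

#0 addi  r1, r2, 7 ; 0/18/11/2/12
#1 andi  r0, r3, 3 ; 0/18/11/2/12
#2 beq  r3, r0, L6 ; 0/18/11/2/12 ; →fallthru
#3 andi  r4, r1, 8 ; 0/18/11/2/0
#4 xori  r1, r4, 15 ; 0/15/11/2/0
#5 xor  r4, r1, r2 ; 0/15/11/2/4
#6 slt  r3, r4, r4 ; 0/15/11/0/4
#7 bne  r3, r4, L10 ; 0/15/11/0/4 ; →target
#8 andi  r3, r1, 1 ; 0/15/11/1/4
#10 add  r4, r0, r0 ; 0/15/11/1/0
#11 andi  r4, r2, 6 ; 0/15/11/1/2

11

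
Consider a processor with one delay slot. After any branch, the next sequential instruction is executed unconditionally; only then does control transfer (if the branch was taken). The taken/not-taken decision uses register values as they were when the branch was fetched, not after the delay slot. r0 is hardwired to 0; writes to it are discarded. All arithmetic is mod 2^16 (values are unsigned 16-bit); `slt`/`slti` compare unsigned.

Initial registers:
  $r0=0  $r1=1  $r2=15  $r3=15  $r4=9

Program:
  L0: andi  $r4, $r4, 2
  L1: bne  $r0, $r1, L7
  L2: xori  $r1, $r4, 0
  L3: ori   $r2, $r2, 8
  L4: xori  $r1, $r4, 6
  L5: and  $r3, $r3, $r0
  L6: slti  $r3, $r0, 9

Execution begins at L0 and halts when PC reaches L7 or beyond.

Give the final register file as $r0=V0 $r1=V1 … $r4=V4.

$r0=0 $r1=0 $r2=15 $r3=15 $r4=0

PC=0  andi  $r4, $r4, 2      | $r0=0 $r1=1 $r2=15 $r3=15 $r4=0
PC=1  bne  $r0, $r1, L7      | $r0=0 $r1=1 $r2=15 $r3=15 $r4=0  [TAKEN]
PC=2  xori  $r1, $r4, 0      | $r0=0 $r1=0 $r2=15 $r3=15 $r4=0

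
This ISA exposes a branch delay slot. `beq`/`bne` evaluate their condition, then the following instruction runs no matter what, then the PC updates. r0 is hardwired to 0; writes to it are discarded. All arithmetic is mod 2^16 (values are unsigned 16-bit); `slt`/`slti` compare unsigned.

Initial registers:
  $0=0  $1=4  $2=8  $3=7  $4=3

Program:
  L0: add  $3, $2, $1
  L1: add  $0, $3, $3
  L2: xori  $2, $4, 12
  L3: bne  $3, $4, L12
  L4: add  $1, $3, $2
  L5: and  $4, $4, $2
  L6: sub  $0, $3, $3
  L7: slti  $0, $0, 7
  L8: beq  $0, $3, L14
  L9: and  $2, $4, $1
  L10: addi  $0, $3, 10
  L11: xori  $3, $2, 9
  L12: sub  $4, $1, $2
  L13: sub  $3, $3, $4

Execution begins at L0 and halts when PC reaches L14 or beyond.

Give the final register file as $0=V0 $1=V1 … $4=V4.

$0=0 $1=27 $2=15 $3=0 $4=12

[0] add  $3, $2, $1  →  {$0:0, $1:4, $2:8, $3:12, $4:3}
[1] add  $0, $3, $3  →  {$0:0, $1:4, $2:8, $3:12, $4:3}
[2] xori  $2, $4, 12  →  {$0:0, $1:4, $2:15, $3:12, $4:3}
[3] bne  $3, $4, L12  →  {$0:0, $1:4, $2:15, $3:12, $4:3}  ⟨branch taken⟩
[4] add  $1, $3, $2  →  {$0:0, $1:27, $2:15, $3:12, $4:3}
[12] sub  $4, $1, $2  →  {$0:0, $1:27, $2:15, $3:12, $4:12}
[13] sub  $3, $3, $4  →  {$0:0, $1:27, $2:15, $3:0, $4:12}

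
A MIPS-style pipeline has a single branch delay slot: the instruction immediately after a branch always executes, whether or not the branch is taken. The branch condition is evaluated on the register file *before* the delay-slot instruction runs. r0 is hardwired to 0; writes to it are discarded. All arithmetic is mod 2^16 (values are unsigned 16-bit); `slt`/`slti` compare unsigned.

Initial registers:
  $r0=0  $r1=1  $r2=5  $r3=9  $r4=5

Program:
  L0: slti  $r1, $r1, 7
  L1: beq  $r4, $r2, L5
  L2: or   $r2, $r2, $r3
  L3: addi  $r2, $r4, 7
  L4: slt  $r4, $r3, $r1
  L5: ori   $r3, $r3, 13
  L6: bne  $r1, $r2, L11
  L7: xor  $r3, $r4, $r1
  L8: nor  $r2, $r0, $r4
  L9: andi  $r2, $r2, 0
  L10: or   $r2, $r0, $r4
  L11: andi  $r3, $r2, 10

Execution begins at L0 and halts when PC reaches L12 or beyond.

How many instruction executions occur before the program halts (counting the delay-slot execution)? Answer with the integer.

PC=0  slti  $r1, $r1, 7      | $r0=0 $r1=1 $r2=5 $r3=9 $r4=5
PC=1  beq  $r4, $r2, L5      | $r0=0 $r1=1 $r2=5 $r3=9 $r4=5  [TAKEN]
PC=2  or   $r2, $r2, $r3     | $r0=0 $r1=1 $r2=13 $r3=9 $r4=5
PC=5  ori   $r3, $r3, 13     | $r0=0 $r1=1 $r2=13 $r3=13 $r4=5
PC=6  bne  $r1, $r2, L11     | $r0=0 $r1=1 $r2=13 $r3=13 $r4=5  [TAKEN]
PC=7  xor  $r3, $r4, $r1     | $r0=0 $r1=1 $r2=13 $r3=4 $r4=5
PC=11 andi  $r3, $r2, 10     | $r0=0 $r1=1 $r2=13 $r3=8 $r4=5

7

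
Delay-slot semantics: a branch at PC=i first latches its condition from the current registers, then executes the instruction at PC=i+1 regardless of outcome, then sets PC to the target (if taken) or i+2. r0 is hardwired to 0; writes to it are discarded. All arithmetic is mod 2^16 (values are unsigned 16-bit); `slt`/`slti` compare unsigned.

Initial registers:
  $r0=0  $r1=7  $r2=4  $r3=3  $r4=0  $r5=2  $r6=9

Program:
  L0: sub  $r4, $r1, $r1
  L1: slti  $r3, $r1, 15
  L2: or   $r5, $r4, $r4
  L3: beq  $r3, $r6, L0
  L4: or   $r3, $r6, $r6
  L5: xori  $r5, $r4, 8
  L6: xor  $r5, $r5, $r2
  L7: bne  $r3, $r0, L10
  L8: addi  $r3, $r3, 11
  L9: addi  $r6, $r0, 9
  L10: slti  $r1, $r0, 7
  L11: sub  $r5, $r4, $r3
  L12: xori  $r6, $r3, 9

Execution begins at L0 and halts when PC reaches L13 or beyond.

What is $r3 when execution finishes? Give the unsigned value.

20

  step pc=0: sub  $r4, $r1, $r1  regs=(0,7,4,3,0,2,9)
  step pc=1: slti  $r3, $r1, 15  regs=(0,7,4,1,0,2,9)
  step pc=2: or   $r5, $r4, $r4  regs=(0,7,4,1,0,0,9)
  step pc=3: beq  $r3, $r6, L0  cond=F  regs=(0,7,4,1,0,0,9)
  step pc=4: or   $r3, $r6, $r6  regs=(0,7,4,9,0,0,9)
  step pc=5: xori  $r5, $r4, 8  regs=(0,7,4,9,0,8,9)
  step pc=6: xor  $r5, $r5, $r2  regs=(0,7,4,9,0,12,9)
  step pc=7: bne  $r3, $r0, L10  cond=T  regs=(0,7,4,9,0,12,9)
  step pc=8: addi  $r3, $r3, 11  regs=(0,7,4,20,0,12,9)
  step pc=10: slti  $r1, $r0, 7  regs=(0,1,4,20,0,12,9)
  step pc=11: sub  $r5, $r4, $r3  regs=(0,1,4,20,0,65516,9)
  step pc=12: xori  $r6, $r3, 9  regs=(0,1,4,20,0,65516,29)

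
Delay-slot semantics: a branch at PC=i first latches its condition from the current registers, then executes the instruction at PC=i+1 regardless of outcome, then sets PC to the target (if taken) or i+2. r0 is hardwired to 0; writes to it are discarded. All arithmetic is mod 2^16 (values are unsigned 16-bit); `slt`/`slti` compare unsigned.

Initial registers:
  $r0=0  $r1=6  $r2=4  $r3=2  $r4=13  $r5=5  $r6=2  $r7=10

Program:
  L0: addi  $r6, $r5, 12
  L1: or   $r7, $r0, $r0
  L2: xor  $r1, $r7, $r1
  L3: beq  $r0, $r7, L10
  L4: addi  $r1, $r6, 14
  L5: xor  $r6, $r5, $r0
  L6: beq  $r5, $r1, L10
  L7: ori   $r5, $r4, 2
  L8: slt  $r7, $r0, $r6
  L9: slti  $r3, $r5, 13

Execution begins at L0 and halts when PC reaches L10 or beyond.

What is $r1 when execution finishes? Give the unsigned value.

#0 addi  $r6, $r5, 12 ; 0/6/4/2/13/5/17/10
#1 or   $r7, $r0, $r0 ; 0/6/4/2/13/5/17/0
#2 xor  $r1, $r7, $r1 ; 0/6/4/2/13/5/17/0
#3 beq  $r0, $r7, L10 ; 0/6/4/2/13/5/17/0 ; →target
#4 addi  $r1, $r6, 14 ; 0/31/4/2/13/5/17/0

31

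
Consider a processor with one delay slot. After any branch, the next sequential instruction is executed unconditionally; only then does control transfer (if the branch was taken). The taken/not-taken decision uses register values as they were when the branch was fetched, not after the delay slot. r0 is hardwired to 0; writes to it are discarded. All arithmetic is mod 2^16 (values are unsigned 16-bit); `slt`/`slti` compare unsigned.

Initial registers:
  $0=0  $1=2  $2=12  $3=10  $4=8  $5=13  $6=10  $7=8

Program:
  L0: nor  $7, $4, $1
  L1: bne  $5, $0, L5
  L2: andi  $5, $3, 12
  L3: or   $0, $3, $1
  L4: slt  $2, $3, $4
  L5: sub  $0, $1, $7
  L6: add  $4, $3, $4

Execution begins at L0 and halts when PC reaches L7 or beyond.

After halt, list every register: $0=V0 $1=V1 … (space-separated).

  step pc=0: nor  $7, $4, $1  regs=(0,2,12,10,8,13,10,65525)
  step pc=1: bne  $5, $0, L5  cond=T  regs=(0,2,12,10,8,13,10,65525)
  step pc=2: andi  $5, $3, 12  regs=(0,2,12,10,8,8,10,65525)
  step pc=5: sub  $0, $1, $7  regs=(0,2,12,10,8,8,10,65525)
  step pc=6: add  $4, $3, $4  regs=(0,2,12,10,18,8,10,65525)

$0=0 $1=2 $2=12 $3=10 $4=18 $5=8 $6=10 $7=65525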